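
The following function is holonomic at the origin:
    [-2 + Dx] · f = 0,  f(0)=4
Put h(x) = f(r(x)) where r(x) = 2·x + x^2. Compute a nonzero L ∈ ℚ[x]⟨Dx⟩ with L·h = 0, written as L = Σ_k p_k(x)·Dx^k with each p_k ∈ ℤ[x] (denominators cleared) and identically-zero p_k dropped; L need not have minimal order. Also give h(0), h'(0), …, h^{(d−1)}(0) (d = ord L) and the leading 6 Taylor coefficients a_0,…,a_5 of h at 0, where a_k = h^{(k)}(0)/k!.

L = (-4 - 4·x) + Dx  (order 1).
h: a_k = 4, 16, 40, 224/3, 344/3, 2272/15, …
ICs: h(0) = 4.

f: a_k = 4, 8, 8, 16/3, 8/3, 16/15, …
f∘r: x↦r, Dx↦Dx/r' in L_f ⇒ L₀.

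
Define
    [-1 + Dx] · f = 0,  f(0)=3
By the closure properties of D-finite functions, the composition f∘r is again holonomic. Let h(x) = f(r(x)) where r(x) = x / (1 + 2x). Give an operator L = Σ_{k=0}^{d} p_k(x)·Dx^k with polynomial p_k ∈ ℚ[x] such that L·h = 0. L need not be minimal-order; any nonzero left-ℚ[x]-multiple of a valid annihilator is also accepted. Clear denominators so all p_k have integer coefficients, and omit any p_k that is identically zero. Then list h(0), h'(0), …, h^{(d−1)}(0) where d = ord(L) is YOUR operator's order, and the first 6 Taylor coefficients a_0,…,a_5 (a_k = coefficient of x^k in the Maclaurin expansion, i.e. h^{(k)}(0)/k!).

L = -1 + (1 + 4·x + 4·x^2)·Dx  (order 1).
h: a_k = 3, 3, -9/2, 13/2, -71/8, 441/40, …
ICs: h(0) = 3.

f: a_k = 3, 3, 3/2, 1/2, 1/8, 1/40, …
L₀ from L_f via x↦r, Dx↦r'^{-1}Dx.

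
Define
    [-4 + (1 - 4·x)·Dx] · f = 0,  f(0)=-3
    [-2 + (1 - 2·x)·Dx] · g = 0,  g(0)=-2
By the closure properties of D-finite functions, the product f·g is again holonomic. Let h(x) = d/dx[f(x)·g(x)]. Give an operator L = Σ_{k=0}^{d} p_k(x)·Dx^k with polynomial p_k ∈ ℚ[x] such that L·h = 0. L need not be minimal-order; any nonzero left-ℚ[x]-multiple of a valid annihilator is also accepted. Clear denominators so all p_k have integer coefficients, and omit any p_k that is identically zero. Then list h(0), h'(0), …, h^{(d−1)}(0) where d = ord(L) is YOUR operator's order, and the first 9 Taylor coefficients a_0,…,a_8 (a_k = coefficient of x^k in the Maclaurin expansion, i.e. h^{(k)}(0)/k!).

L = (28 - 144·x + 192·x^2) + (-3 + 26·x - 72·x^2 + 64·x^3)·Dx  (order 1).
h: a_k = 36, 336, 2160, 11904, 60480, 292608, 1370880, 6279168, 28283904, …
ICs: h(0) = 36.

f: a_k = -3, -12, -48, -192, -768, -3072, -12288, -49152, -196608, …
g: a_k = -2, -4, -8, -16, -32, -64, -128, -256, -512, …
h₀=f·g: eliminate ⇒ L₀, order ≤ 1·1.
Derive L from L₀ (diff closure).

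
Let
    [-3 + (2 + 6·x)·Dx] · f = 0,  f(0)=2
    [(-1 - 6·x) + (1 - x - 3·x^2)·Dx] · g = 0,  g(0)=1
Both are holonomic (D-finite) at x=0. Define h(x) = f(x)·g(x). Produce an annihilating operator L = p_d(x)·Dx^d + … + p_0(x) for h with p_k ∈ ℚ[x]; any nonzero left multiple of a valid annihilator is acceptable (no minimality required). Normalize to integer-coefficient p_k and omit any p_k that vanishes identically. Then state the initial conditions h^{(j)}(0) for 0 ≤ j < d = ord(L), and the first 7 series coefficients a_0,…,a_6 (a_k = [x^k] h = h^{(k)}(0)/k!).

L = (5 + 15·x + 27·x^2) + (-2 - 4·x + 12·x^2 + 18·x^3)·Dx  (order 1).
h: a_k = 2, 5, 35/4, 217/8, 3011/64, 18139/128, 129511/512, …
ICs: h(0) = 2.

f: a_k = 2, 3, -9/4, 27/8, -405/64, 1701/128, -15309/512, …
g: a_k = 1, 1, 4, 7, 19, 40, 97, …
f·g: L₀ = L_f ⊗_s L_g, ord ≤ 1·1.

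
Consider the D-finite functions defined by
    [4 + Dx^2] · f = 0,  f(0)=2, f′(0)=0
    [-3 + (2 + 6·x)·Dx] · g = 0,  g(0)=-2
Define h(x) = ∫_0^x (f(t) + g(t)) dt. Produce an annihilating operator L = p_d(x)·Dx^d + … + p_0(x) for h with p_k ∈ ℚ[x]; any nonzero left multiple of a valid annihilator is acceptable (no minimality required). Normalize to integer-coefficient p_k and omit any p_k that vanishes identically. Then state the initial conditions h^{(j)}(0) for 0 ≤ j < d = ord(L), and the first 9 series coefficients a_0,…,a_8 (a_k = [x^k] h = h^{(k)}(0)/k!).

L = (-516 - 1152·x - 1728·x^2)·Dx + (56 + 936·x + 3456·x^2 + 3456·x^3)·Dx^2 + (-129 - 288·x - 432·x^2)·Dx^3 + (14 + 234·x + 864·x^2 + 864·x^3)·Dx^4  (order 4).
h: a_k = 0, 0, -3/2, -7/12, -27/32, 1471/960, -567/256, 684809/161280, -72171/8192, …
ICs: h(0) = 0, h′(0) = 0, h′′(0) = -3, h′′′(0) = -7/2.

f: a_k = 2, 0, -4, 0, 4/3, 0, -8/45, 0, 4/315, …
g: a_k = -2, -3, 9/4, -27/8, 405/64, -1701/128, 15309/512, -72171/1024, 2814669/16384, …
h₀=f+g: left-lcm gives L₀, ord ≤ 3.
h=∫₀ˣh₀: take L = L₀·Dx.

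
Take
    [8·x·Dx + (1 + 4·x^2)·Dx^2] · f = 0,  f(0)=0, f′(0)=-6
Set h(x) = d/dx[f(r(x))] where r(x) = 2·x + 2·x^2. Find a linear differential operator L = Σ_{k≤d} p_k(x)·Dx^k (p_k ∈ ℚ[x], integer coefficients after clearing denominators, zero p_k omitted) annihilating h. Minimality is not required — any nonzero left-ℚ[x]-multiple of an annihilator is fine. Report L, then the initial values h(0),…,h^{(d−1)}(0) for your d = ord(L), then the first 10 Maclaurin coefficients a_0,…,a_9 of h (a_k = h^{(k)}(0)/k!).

L = (-2 + 32·x + 128·x^2 + 192·x^3 + 96·x^4) + (1 + 2·x + 16·x^2 + 64·x^3 + 80·x^4 + 32·x^5)·Dx  (order 1).
h: a_k = -12, -24, 192, 768, -2112, -18048, 6144, 344064, 513024, -5412864, …
ICs: h(0) = -12.

f: a_k = 0, -6, 0, 8, 0, -96/5, 0, 384/7, 0, -512/3, …
Change of var in L_f (x↦r) gives L₀.
h=h₀': d/dx-closure on L₀ ⇒ L.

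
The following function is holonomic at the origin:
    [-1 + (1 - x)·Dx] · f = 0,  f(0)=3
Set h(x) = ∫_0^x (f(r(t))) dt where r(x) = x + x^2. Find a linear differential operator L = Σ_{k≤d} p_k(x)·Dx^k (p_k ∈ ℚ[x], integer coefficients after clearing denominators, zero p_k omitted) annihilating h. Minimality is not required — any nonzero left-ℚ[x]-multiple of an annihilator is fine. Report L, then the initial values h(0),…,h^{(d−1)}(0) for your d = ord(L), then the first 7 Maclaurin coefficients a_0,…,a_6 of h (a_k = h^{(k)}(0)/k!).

L = (1 + 2·x)·Dx + (-1 + x + x^2)·Dx^2  (order 2).
h: a_k = 0, 3, 3/2, 2, 9/4, 3, 4, …
ICs: h(0) = 0, h′(0) = 3.

f: a_k = 3, 3, 3, 3, 3, 3, 3, …
L₀ from L_f via x↦r, Dx↦r'^{-1}Dx.
h=∫h₀ ⇒ L = L₀·Dx.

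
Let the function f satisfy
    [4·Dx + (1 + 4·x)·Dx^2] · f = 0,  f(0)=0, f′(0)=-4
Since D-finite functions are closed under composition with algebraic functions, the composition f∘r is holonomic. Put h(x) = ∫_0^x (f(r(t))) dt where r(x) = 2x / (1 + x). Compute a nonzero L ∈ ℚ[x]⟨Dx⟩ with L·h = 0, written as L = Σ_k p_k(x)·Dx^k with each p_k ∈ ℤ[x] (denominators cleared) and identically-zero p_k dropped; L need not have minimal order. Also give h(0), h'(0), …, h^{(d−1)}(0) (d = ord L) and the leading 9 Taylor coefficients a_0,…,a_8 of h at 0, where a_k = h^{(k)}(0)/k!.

L = (10 + 18·x)·Dx^2 + (1 + 10·x + 9·x^2)·Dx^3  (order 3).
h: a_k = 0, 0, -4, 40/3, -182/3, 328, -29524/15, 37960/3, -597871/7, …
ICs: h(0) = 0, h′(0) = 0, h′′(0) = -8.

f: a_k = 0, -4, 8, -64/3, 64, -1024/5, 2048/3, -16384/7, 8192, …
h₀=f(r): pull back L_f along r ⇒ L₀.
Integrate: L := L₀·Dx.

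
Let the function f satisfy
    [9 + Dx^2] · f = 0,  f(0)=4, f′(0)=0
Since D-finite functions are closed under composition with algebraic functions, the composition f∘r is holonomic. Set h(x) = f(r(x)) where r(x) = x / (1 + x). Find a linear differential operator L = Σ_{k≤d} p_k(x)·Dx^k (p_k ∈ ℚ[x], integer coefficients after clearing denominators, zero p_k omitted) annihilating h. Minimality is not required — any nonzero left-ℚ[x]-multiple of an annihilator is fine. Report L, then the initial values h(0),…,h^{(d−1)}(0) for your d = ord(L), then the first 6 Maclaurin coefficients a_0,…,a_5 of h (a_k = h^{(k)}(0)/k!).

f: a_k = 4, 0, -18, 0, 27/2, 0, …
f∘r: x↦r, Dx↦Dx/r' in L_f ⇒ L₀.
L = 9 + (2 + 6·x + 6·x^2 + 2·x^3)·Dx + (1 + 4·x + 6·x^2 + 4·x^3 + x^4)·Dx^2  (order 2).
h: a_k = 4, 0, -18, 36, -81/2, 18, …
ICs: h(0) = 4, h′(0) = 0.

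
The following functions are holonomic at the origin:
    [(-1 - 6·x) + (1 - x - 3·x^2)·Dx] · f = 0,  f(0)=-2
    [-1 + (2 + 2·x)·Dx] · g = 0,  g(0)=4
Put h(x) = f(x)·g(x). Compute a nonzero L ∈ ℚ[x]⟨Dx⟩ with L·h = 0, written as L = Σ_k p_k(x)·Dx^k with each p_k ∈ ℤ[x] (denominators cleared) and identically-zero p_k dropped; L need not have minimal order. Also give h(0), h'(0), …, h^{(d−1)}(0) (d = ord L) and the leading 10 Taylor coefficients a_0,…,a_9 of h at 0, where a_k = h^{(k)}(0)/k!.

L = (3 + 13·x + 9·x^2) + (-2 + 8·x^2 + 6·x^3)·Dx  (order 1).
h: a_k = -8, -12, -35, -143/2, -2819/16, -12509/32, -117671/128, -535591/256, -19865443/4096, -91148337/8192, …
ICs: h(0) = -8.

f: a_k = -2, -2, -8, -14, -38, -80, -194, -434, -1016, -2318, …
g: a_k = 4, 2, -1/2, 1/4, -5/32, 7/64, -21/256, 33/512, -429/8192, 715/16384, …
Product ⇒ symmetric product L₀, ord ≤ 1.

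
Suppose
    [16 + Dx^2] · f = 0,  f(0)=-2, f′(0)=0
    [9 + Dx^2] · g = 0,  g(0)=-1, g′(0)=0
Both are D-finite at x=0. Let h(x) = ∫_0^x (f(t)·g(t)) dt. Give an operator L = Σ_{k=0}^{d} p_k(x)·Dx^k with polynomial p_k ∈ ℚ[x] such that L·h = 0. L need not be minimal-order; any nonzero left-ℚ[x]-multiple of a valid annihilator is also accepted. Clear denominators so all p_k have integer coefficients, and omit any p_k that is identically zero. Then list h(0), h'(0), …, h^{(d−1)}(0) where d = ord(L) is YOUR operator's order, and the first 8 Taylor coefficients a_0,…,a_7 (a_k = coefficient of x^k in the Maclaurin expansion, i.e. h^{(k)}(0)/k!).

f: a_k = -2, 0, 16, 0, -64/3, 0, 512/45, 0, …
g: a_k = -1, 0, 9/2, 0, -27/8, 0, 81/80, 0, …
Sym-product of L_f,L_g gives L₀ (≤ ord 4).
h=∫₀ˣh₀: take L = L₀·Dx.
L = 49·Dx + 50·Dx^3 + Dx^5  (order 5).
h: a_k = 0, 2, 0, -25/3, 0, 1201/60, 0, -11765/504, …
ICs: h(0) = 0, h′(0) = 2, h′′(0) = 0, h′′′(0) = -50, h′′′′(0) = 0.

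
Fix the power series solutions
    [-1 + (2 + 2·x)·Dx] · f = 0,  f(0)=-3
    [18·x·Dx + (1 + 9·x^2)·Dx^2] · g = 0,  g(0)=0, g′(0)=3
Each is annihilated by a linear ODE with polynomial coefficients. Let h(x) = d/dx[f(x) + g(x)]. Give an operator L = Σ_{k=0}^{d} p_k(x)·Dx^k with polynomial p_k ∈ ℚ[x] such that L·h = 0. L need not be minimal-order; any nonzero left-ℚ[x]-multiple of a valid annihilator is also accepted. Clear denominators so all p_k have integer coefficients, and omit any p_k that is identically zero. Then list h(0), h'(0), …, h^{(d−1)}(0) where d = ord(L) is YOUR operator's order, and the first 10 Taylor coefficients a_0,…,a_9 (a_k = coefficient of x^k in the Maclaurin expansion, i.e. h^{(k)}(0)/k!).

f: a_k = -3, -3/2, 3/8, -3/16, 15/128, -21/256, 63/1024, -99/2048, 1287/32768, -2145/65536, …
g: a_k = 0, 3, 0, -9, 0, 243/5, 0, -2187/7, 0, 2187, …
Weyl lclm of L_f,L_g ⇒ L₀ (ord ≤ 3).
h=h₀': d/dx-closure on L₀ ⇒ L.
L = (-36 - 90·x + 972·x^2 + 486·x^3) + (-75 - 144·x + 1818·x^2 + 3888·x^3 + 1701·x^4)·Dx + (-2 + 70·x + 108·x^2 + 684·x^3 + 1134·x^4 + 486·x^5)·Dx^2  (order 2).
h: a_k = 3/2, 3/4, -441/16, 15/32, 62103/256, 189/512, -4479669/2048, 1287/4096, 1289925783/65536, 36465/131072, …
ICs: h(0) = 3/2, h′(0) = 3/4.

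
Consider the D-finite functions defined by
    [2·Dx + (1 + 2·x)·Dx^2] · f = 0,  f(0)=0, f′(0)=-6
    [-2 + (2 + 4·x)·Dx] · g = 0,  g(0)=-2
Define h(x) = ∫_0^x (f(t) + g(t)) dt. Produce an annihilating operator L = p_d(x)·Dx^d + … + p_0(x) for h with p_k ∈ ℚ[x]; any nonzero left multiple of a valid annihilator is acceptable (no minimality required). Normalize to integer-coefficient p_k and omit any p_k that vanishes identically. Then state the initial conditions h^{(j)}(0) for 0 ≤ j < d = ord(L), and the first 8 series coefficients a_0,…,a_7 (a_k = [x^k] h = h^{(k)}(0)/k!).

f: a_k = 0, -6, 6, -8, 12, -96/5, 32, -384/7, …
g: a_k = -2, -2, 1, -1, 5/4, -7/4, 21/8, -33/8, …
h₀=f+g: left-lcm gives L₀, ord ≤ 3.
h=∫₀ˣh₀: take L = L₀·Dx.
L = 2·Dx^2 + (5 + 10·x)·Dx^3 + (1 + 4·x + 4·x^2)·Dx^4  (order 4).
h: a_k = 0, -2, -4, 7/3, -9/4, 53/20, -419/120, 277/56, …
ICs: h(0) = 0, h′(0) = -2, h′′(0) = -8, h′′′(0) = 14.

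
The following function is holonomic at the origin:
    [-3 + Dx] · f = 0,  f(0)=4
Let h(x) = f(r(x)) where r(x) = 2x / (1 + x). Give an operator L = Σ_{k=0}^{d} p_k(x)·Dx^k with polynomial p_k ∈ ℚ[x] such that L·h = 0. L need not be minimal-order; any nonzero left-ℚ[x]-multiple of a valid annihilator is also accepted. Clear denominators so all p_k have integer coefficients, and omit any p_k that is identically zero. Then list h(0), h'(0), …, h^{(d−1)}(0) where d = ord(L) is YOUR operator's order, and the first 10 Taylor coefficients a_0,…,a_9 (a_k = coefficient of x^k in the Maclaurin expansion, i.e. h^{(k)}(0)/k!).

f: a_k = 4, 12, 18, 18, 27/2, 81/10, 81/20, 243/140, 729/1120, 243/1120, …
f∘r: x↦r, Dx↦Dx/r' in L_f ⇒ L₀.
L = -6 + (1 + 2·x + x^2)·Dx  (order 1).
h: a_k = 4, 24, 48, 24, -24, -24/5, 96/5, -456/35, -48/35, 408/35, …
ICs: h(0) = 4.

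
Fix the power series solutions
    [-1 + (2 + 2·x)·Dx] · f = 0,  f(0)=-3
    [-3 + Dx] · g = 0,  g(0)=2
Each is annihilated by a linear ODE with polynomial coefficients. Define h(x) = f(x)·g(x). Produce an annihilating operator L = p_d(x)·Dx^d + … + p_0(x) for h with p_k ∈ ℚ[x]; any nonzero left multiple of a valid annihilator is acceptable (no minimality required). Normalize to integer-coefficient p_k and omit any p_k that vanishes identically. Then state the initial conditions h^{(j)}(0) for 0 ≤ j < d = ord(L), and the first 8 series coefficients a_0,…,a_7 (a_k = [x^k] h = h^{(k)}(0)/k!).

f: a_k = -3, -3/2, 3/8, -3/16, 15/128, -21/256, 63/1024, -99/2048, …
g: a_k = 2, 6, 9, 9, 27/4, 81/20, 81/40, 243/280, …
Product ⇒ symmetric product L₀, ord ≤ 1.
L = (-7 - 6·x) + (2 + 2·x)·Dx  (order 1).
h: a_k = -6, -21, -141/4, -309/8, -2001/64, -12831/640, -27189/2560, -171999/35840, …
ICs: h(0) = -6.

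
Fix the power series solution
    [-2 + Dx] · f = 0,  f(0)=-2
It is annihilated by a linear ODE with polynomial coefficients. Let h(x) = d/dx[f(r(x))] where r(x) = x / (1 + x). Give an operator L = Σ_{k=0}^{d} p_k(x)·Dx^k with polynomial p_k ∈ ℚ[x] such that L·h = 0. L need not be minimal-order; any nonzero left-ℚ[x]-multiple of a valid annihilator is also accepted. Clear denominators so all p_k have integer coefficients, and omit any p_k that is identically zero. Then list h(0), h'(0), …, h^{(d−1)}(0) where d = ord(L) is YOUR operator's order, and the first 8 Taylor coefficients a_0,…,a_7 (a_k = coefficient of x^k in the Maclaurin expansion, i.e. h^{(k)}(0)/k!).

f: a_k = -2, -4, -4, -8/3, -4/3, -8/15, -8/45, -16/315, …
h₀=f(r): pull back L_f along r ⇒ L₀.
h=h₀': d/dx-closure on L₀ ⇒ L.
L = -2·x + (-1 - 2·x - x^2)·Dx  (order 1).
h: a_k = -4, 0, 4, -16/3, 4, -16/15, -20/9, 512/105, …
ICs: h(0) = -4.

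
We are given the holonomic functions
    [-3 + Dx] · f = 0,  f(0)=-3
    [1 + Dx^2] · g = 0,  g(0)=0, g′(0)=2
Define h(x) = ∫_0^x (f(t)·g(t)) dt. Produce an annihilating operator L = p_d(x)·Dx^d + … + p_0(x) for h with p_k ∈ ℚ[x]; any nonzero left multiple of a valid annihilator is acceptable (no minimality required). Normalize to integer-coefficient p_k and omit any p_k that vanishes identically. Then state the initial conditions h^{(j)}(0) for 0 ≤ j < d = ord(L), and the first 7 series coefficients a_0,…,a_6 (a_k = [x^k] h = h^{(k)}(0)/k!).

f: a_k = -3, -9, -27/2, -27/2, -81/8, -243/40, -243/80, …
g: a_k = 0, 2, 0, -1/3, 0, 1/60, 0, …
Product ⇒ symmetric product L₀, ord ≤ 2.
∫: right-multiply L₀ by Dx.
L = 10·Dx - 6·Dx^2 + Dx^3  (order 3).
h: a_k = 0, 0, -3, -6, -13/2, -24/5, -79/30, …
ICs: h(0) = 0, h′(0) = 0, h′′(0) = -6.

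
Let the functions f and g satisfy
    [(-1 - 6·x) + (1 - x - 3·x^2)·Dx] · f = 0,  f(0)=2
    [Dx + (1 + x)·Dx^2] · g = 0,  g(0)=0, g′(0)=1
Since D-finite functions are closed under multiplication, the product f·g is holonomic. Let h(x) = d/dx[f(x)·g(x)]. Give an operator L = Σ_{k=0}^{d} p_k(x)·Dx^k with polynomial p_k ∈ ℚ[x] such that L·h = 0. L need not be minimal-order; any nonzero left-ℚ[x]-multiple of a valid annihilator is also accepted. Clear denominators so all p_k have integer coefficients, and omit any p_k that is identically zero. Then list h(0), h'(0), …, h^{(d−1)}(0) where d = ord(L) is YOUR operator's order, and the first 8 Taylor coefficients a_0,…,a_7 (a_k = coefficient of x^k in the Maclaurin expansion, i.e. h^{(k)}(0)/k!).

f: a_k = 2, 2, 8, 14, 38, 80, 194, 434, …
g: a_k = 0, 1, -1/2, 1/3, -1/4, 1/5, -1/6, 1/7, …
Sym-product of L_f,L_g gives L₀ (≤ ord 2).
h=h₀': d/dx-closure on L₀ ⇒ L.
L = (142 + 378·x + 324·x^2) + (19 + 173·x + 396·x^2 + 252·x^3)·Dx + (-7 - 12·x + 28·x^2 + 69·x^3 + 36·x^4)·Dx^2  (order 2).
h: a_k = 2, 2, 23, 122/3, 1007/6, 1912/5, 34591/30, 298762/105, …
ICs: h(0) = 2, h′(0) = 2.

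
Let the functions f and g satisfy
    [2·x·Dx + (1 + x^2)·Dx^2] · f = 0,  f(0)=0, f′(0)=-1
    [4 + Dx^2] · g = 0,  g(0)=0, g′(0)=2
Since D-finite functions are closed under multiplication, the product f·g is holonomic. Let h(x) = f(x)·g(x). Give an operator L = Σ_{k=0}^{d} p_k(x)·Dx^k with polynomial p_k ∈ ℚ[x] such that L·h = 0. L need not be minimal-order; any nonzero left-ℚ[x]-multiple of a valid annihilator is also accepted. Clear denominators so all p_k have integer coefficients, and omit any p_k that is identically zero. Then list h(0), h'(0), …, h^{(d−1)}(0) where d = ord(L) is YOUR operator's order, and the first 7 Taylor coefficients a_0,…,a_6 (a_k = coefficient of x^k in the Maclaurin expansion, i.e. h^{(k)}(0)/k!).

f: a_k = 0, -1, 0, 1/3, 0, -1/5, 0, …
g: a_k = 0, 2, 0, -4/3, 0, 4/15, 0, …
h₀=f·g: eliminate ⇒ L₀, order ≤ 2·2.
L = (160 + 464·x^2 + 464·x^4 + 256·x^6 + 64·x^8) + (96·x + 224·x^3 + 192·x^5 + 64·x^7)·Dx + (60 + 188·x^2 + 216·x^4 + 128·x^6 + 32·x^8)·Dx^2 + (24·x + 56·x^3 + 48·x^5 + 16·x^7)·Dx^3 + (5 + 18·x^2 + 25·x^4 + 16·x^6 + 4·x^8)·Dx^4  (order 4).
h: a_k = 0, 0, -2, 0, 2, 0, -10/9, …
ICs: h(0) = 0, h′(0) = 0, h′′(0) = -4, h′′′(0) = 0.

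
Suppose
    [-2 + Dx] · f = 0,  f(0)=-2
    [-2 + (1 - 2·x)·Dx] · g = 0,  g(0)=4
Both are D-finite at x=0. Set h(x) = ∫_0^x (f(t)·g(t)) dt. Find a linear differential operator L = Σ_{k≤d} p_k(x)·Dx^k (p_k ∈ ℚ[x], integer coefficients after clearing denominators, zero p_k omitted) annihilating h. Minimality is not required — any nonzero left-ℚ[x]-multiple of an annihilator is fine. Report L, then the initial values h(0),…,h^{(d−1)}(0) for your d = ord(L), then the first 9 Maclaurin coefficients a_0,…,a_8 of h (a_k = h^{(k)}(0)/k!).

f: a_k = -2, -4, -4, -8/3, -4/3, -8/15, -8/45, -16/315, -4/315, …
g: a_k = 4, 8, 16, 32, 64, 128, 256, 512, 1024, …
Sym-product of L_f,L_g gives L₀ (≤ ord 1).
∫: right-multiply L₀ by Dx.
L = (4 - 4·x)·Dx + (-1 + 2·x)·Dx^2  (order 2).
h: a_k = 0, -8, -16, -80/3, -128/3, -208/3, -5216/45, -62624/315, -21920/63, …
ICs: h(0) = 0, h′(0) = -8.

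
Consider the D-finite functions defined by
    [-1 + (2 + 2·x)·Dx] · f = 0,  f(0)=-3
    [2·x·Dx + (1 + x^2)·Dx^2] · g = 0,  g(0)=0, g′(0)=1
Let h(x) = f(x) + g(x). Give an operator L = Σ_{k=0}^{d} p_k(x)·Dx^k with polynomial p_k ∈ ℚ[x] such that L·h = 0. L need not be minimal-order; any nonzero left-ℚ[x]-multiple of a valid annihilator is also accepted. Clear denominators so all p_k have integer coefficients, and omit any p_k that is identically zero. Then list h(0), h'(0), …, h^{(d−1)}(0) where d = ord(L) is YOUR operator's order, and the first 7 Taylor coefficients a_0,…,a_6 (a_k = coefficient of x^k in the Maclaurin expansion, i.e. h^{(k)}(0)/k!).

L = (-4 - 10·x + 12·x^2 + 6·x^3)·Dx + (-11 - 16·x + 10·x^2 + 48·x^3 + 21·x^4)·Dx^2 + (-2 + 6·x + 12·x^2 + 12·x^3 + 14·x^4 + 6·x^5)·Dx^3  (order 3).
h: a_k = -3, -1/2, 3/8, -25/48, 15/128, 151/1280, 63/1024, …
ICs: h(0) = -3, h′(0) = -1/2, h′′(0) = 3/4.

f: a_k = -3, -3/2, 3/8, -3/16, 15/128, -21/256, 63/1024, …
g: a_k = 0, 1, 0, -1/3, 0, 1/5, 0, …
h₀=f+g: left-lcm gives L₀, ord ≤ 3.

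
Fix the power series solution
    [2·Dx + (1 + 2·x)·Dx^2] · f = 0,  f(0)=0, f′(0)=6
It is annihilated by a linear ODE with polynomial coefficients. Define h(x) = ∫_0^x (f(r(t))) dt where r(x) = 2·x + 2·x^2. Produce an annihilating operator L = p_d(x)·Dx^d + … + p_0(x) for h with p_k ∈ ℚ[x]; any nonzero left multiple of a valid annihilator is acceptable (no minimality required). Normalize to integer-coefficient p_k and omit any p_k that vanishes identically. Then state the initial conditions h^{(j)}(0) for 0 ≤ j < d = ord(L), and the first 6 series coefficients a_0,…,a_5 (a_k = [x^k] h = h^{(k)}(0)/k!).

L = 2·Dx^2 + (1 + 2·x)·Dx^3  (order 3).
h: a_k = 0, 0, 6, -4, 4, -24/5, …
ICs: h(0) = 0, h′(0) = 0, h′′(0) = 12.

f: a_k = 0, 6, -6, 8, -12, 96/5, …
h₀=f(r): pull back L_f along r ⇒ L₀.
∫: right-multiply L₀ by Dx.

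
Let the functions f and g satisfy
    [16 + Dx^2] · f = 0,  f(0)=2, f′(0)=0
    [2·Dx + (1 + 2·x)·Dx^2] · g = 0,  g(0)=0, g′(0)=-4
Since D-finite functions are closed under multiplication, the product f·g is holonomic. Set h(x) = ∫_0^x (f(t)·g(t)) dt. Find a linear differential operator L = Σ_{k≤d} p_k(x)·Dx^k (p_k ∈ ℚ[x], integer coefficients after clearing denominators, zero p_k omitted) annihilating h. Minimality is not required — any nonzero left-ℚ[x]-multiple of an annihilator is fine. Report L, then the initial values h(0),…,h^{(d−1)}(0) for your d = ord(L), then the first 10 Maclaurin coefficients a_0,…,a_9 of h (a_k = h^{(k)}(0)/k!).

f: a_k = 2, 0, -16, 0, 64/3, 0, -512/45, 0, 1024/315, 0, …
g: a_k = 0, -4, 4, -16/3, 8, -64/5, 64/3, -256/7, 64, -1024/9, …
h₀=f·g: eliminate ⇒ L₀, order ≤ 2·2.
h=∫₀ˣh₀: take L = L₀·Dx.
L = (2688 + 27648·x + 93184·x^2 + 131072·x^3 + 65536·x^4)·Dx + (896 + 5888·x + 12288·x^2 + 8192·x^3)·Dx^2 + (408 + 3712·x + 11904·x^2 + 16384·x^3 + 8192·x^4)·Dx^3 + (56 + 368·x + 768·x^2 + 512·x^3)·Dx^4 + (15 + 124·x + 380·x^2 + 512·x^3 + 256·x^4)·Dx^5  (order 5).
h: a_k = 0, 0, -4, 8/3, 40/3, -48/5, -64/15, 0, 832/105, -3968/405, …
ICs: h(0) = 0, h′(0) = 0, h′′(0) = -8, h′′′(0) = 16, h′′′′(0) = 320.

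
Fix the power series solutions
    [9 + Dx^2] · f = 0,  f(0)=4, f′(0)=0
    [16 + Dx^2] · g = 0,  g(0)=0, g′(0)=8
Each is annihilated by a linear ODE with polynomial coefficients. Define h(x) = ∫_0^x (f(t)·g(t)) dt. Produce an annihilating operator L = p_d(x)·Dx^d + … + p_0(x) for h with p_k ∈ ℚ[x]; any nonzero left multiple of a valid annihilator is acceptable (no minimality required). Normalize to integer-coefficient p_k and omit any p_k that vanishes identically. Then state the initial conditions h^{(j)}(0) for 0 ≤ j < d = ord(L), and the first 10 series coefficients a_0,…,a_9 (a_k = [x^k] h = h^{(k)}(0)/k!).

L = 49·Dx + 50·Dx^3 + Dx^5  (order 5).
h: a_k = 0, 0, 16, 0, -172/3, 0, 4202/45, 0, -102943/1260, 0, …
ICs: h(0) = 0, h′(0) = 0, h′′(0) = 32, h′′′(0) = 0, h′′′′(0) = -1376.

f: a_k = 4, 0, -18, 0, 27/2, 0, -81/20, 0, 729/1120, 0, …
g: a_k = 0, 8, 0, -64/3, 0, 256/15, 0, -2048/315, 0, 4096/2835, …
L₀ := L_f ⊗_s L_g (sym. prod.), ord ≤ 4.
Integrate: L := L₀·Dx.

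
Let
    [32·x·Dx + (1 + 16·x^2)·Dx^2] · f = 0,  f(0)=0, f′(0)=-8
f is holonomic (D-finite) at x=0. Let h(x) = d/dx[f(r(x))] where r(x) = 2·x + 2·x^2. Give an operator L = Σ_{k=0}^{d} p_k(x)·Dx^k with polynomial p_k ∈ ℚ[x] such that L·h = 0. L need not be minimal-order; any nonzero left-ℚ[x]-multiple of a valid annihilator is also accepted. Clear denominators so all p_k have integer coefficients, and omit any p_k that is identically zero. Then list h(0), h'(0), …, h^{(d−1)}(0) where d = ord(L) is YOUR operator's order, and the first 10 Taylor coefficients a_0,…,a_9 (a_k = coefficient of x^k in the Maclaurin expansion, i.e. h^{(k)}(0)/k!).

L = (-2 + 128·x + 512·x^2 + 768·x^3 + 384·x^4) + (1 + 2·x + 64·x^2 + 256·x^3 + 320·x^4 + 128·x^5)·Dx  (order 1).
h: a_k = -16, -32, 1024, 4096, -60416, -391168, 3276800, 32505856, -155779072, -2474770432, …
ICs: h(0) = -16.

f: a_k = 0, -8, 0, 128/3, 0, -2048/5, 0, 32768/7, 0, -524288/9, …
Substitute x→r, Dx→(1/r')Dx; clear ⇒ L₀.
Differentiate: ansatz ord ≤ ord L₀ ⇒ L.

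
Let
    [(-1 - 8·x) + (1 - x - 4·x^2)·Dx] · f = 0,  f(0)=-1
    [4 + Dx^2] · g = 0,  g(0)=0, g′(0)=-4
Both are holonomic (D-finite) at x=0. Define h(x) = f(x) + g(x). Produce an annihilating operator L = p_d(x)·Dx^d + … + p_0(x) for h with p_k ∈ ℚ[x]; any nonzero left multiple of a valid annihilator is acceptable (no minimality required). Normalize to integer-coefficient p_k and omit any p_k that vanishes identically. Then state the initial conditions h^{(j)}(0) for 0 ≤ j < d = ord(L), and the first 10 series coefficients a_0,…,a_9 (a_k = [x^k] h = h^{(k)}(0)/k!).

f: a_k = -1, -1, -5, -9, -29, -65, -181, -441, -1165, -2929, …
g: a_k = 0, -4, 0, 8/3, 0, -8/15, 0, 16/315, 0, -8/2835, …
h₀=f+g: left-lcm gives L₀, ord ≤ 3.
L = (116 + 1008·x + 968·x^2 + 2688·x^3 + 640·x^4 + 1024·x^5) + (-28 - 4·x + 8·x^2 + 200·x^3 + 480·x^4 + 384·x^5 + 512·x^6)·Dx + (29 + 252·x + 242·x^2 + 672·x^3 + 160·x^4 + 256·x^5)·Dx^2 + (-7 - x + 2·x^2 + 50·x^3 + 120·x^4 + 96·x^5 + 128·x^6)·Dx^3  (order 3).
h: a_k = -1, -5, -5, -19/3, -29, -983/15, -181, -138899/315, -1165, -8303723/2835, …
ICs: h(0) = -1, h′(0) = -5, h′′(0) = -10.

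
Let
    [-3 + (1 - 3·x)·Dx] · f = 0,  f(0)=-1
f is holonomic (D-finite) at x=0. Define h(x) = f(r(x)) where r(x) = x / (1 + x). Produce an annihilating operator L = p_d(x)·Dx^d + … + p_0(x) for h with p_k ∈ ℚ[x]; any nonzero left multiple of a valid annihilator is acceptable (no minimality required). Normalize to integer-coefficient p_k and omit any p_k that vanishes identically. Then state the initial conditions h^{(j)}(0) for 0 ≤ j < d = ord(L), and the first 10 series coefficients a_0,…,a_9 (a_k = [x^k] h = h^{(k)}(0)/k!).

L = 3 + (-1 + x + 2·x^2)·Dx  (order 1).
h: a_k = -1, -3, -6, -12, -24, -48, -96, -192, -384, -768, …
ICs: h(0) = -1.

f: a_k = -1, -3, -9, -27, -81, -243, -729, -2187, -6561, -19683, …
f∘r: x↦r, Dx↦Dx/r' in L_f ⇒ L₀.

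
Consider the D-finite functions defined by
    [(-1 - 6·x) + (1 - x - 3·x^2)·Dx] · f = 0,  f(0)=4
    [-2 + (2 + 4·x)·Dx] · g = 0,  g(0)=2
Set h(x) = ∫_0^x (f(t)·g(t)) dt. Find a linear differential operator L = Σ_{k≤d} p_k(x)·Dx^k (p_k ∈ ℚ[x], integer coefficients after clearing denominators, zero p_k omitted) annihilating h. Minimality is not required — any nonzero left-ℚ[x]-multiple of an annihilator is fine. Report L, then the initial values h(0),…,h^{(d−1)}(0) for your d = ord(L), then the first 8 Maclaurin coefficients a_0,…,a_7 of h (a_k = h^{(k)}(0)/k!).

L = (2 + 7·x + 9·x^2)·Dx + (-1 - x + 5·x^2 + 6·x^3)·Dx^2  (order 2).
h: a_k = 0, 8, 8, 12, 22, 191/5, 77, 2049/14, …
ICs: h(0) = 0, h′(0) = 8.

f: a_k = 4, 4, 16, 28, 76, 160, 388, 868, …
g: a_k = 2, 2, -1, 1, -5/4, 7/4, -21/8, 33/8, …
Product ⇒ symmetric product L₀, ord ≤ 1.
Integrate: L := L₀·Dx.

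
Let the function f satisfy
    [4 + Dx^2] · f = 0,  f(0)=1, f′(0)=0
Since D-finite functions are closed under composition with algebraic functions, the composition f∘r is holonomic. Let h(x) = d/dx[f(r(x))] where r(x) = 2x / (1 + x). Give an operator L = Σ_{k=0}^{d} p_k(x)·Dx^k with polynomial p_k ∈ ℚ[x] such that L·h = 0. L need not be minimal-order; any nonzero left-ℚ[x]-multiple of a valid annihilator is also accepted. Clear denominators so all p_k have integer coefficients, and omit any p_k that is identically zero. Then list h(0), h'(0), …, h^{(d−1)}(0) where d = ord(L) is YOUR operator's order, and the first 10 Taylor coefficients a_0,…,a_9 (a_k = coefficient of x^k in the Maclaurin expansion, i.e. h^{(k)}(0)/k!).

L = (22 + 12·x + 6·x^2) + (6 + 18·x + 18·x^2 + 6·x^3)·Dx + (1 + 4·x + 6·x^2 + 4·x^3 + x^4)·Dx^2  (order 2).
h: a_k = 0, -16, 48, -160/3, -160/3, 5488/15, -4592/5, 100544/63, -71744/35, 4689808/2835, …
ICs: h(0) = 0, h′(0) = -16.

f: a_k = 1, 0, -2, 0, 2/3, 0, -4/45, 0, 2/315, 0, …
Substitute x→r, Dx→(1/r')Dx; clear ⇒ L₀.
Differentiate: ansatz ord ≤ ord L₀ ⇒ L.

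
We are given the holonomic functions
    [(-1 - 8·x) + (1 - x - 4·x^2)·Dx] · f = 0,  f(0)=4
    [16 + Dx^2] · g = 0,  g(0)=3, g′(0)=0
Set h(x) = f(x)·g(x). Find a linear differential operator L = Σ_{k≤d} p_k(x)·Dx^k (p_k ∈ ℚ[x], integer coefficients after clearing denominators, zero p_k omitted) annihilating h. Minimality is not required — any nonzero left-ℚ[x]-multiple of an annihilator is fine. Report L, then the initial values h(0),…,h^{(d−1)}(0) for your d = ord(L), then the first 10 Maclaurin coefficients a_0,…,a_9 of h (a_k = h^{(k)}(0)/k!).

f: a_k = 4, 4, 20, 36, 116, 260, 724, 1764, 4660, 11716, …
g: a_k = 3, 0, -24, 0, 32, 0, -256/15, 0, 512/105, 0, …
Sym-product of L_f,L_g gives L₀ (≤ ord 2).
L = (-8 + 16·x + 64·x^2) + (2 + 16·x)·Dx + (-1 + x + 4·x^2)·Dx^2  (order 2).
h: a_k = 12, 12, -36, 12, -4, 44, -604/15, 2036/15, -204/35, 56396/105, …
ICs: h(0) = 12, h′(0) = 12.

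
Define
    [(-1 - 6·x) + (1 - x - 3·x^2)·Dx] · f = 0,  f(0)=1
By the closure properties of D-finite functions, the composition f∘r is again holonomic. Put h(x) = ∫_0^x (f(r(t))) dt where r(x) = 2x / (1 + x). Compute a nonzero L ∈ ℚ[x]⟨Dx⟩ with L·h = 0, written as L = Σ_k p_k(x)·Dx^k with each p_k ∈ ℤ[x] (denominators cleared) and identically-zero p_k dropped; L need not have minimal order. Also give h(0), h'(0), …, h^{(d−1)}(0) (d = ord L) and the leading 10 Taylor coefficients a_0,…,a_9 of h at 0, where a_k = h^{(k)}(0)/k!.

L = (2 + 26·x)·Dx + (-1 - x + 13·x^2 + 13·x^3)·Dx^2  (order 2).
h: a_k = 0, 1, 1, 14/3, 13/2, 182/5, 169/3, 338, 2197/4, 30758/9, …
ICs: h(0) = 0, h′(0) = 1.

f: a_k = 1, 1, 4, 7, 19, 40, 97, 217, 508, 1159, …
Substitute x→r, Dx→(1/r')Dx; clear ⇒ L₀.
h=∫₀ˣh₀: take L = L₀·Dx.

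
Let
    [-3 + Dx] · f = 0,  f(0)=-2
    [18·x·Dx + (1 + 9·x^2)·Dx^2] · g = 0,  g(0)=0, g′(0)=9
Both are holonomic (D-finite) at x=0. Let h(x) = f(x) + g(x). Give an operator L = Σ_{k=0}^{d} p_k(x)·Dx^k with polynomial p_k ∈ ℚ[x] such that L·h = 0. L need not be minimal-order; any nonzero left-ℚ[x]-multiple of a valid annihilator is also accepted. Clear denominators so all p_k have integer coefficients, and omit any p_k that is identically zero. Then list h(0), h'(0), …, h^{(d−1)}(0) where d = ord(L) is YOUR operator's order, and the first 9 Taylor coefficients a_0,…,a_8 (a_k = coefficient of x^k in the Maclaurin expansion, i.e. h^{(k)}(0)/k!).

f: a_k = -2, -6, -9, -9, -27/4, -81/20, -81/40, -243/280, -729/2240, …
g: a_k = 0, 9, 0, -27, 0, 729/5, 0, -6561/7, 0, …
f+g: L₀ = lclm(L_f,L_g), ord ≤ 1+2.
L = (18 - 108·x - 162·x^2)·Dx + (-9 + 27·x + 27·x^2 - 81·x^3)·Dx^2 + (1 + 3·x + 9·x^2 + 27·x^3)·Dx^3  (order 3).
h: a_k = -2, 3, -9, -36, -27/4, 567/4, -81/40, -262683/280, -729/2240, …
ICs: h(0) = -2, h′(0) = 3, h′′(0) = -18.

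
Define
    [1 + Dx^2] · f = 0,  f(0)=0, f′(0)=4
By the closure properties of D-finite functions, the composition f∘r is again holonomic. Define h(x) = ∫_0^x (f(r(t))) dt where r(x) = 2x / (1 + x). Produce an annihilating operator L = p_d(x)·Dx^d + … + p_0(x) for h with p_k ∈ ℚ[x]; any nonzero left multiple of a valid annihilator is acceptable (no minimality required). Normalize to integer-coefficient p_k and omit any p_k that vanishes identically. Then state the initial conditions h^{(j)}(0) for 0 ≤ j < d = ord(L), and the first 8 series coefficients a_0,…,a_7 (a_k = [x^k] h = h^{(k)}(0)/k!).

f: a_k = 0, 4, 0, -2/3, 0, 1/30, 0, -1/1260, …
Change of var in L_f (x↦r) gives L₀.
∫: right-multiply L₀ by Dx.
L = 4·Dx + (2 + 6·x + 6·x^2 + 2·x^3)·Dx^2 + (1 + 4·x + 6·x^2 + 4·x^3 + x^4)·Dx^3  (order 3).
h: a_k = 0, 0, 4, -8/3, 2/3, 8/5, -172/45, 40/7, …
ICs: h(0) = 0, h′(0) = 0, h′′(0) = 8.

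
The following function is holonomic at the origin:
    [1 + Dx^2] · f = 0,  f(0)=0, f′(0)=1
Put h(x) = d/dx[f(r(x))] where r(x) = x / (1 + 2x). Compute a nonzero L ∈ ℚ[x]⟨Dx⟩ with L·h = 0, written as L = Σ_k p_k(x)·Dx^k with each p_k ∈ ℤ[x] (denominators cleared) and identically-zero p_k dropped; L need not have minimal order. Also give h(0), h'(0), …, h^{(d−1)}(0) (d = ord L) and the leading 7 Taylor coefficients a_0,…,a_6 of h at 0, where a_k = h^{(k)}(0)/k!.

f: a_k = 0, 1, 0, -1/6, 0, 1/120, 0, …
Change of var in L_f (x↦r) gives L₀.
Derive L from L₀ (diff closure).
L = (25 + 96·x + 96·x^2) + (12 + 72·x + 144·x^2 + 96·x^3)·Dx + (1 + 8·x + 24·x^2 + 32·x^3 + 16·x^4)·Dx^2  (order 2).
h: a_k = 1, -4, 23/2, -28, 1441/24, -225/2, 123479/720, …
ICs: h(0) = 1, h′(0) = -4.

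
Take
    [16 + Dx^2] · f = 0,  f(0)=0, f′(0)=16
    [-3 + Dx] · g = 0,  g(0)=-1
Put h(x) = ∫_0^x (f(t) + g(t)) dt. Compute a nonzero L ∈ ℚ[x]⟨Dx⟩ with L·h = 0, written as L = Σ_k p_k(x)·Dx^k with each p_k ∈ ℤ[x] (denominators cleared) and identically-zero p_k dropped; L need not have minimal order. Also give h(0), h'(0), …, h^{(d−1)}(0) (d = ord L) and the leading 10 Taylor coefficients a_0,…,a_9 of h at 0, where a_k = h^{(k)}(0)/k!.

f: a_k = 0, 16, 0, -128/3, 0, 512/15, 0, -4096/315, 0, 8192/2835, …
g: a_k = -1, -3, -9/2, -9/2, -27/8, -81/40, -81/80, -243/560, -729/4480, -243/4480, …
Sum ⇒ L₀ = lclm(L_f,L_g) in ℚ(x)⟨Dx⟩.
∫: right-multiply L₀ by Dx.
L = -48·Dx + 16·Dx^2 - 3·Dx^3 + Dx^4  (order 4).
h: a_k = 0, -1, 13/2, -3/2, -283/24, -27/40, 3853/720, -81/560, -67723/40320, -81/4480, …
ICs: h(0) = 0, h′(0) = -1, h′′(0) = 13, h′′′(0) = -9.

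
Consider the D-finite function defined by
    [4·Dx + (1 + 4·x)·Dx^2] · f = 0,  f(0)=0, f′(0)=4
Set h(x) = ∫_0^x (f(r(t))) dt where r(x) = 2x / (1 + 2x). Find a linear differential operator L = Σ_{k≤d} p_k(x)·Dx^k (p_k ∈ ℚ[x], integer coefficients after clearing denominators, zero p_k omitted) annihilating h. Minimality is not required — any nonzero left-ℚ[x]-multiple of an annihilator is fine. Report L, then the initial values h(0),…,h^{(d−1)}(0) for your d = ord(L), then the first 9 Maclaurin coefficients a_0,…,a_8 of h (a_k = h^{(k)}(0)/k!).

f: a_k = 0, 4, -8, 64/3, -64, 1024/5, -2048/3, 16384/7, -8192, …
h₀=f(r): pull back L_f along r ⇒ L₀.
h=∫₀ˣh₀: take L = L₀·Dx.
L = (12 + 40·x)·Dx^2 + (1 + 12·x + 20·x^2)·Dx^3  (order 3).
h: a_k = 0, 0, 4, -16, 248/3, -2496/5, 49984/15, -23808, 1249984/7, …
ICs: h(0) = 0, h′(0) = 0, h′′(0) = 8.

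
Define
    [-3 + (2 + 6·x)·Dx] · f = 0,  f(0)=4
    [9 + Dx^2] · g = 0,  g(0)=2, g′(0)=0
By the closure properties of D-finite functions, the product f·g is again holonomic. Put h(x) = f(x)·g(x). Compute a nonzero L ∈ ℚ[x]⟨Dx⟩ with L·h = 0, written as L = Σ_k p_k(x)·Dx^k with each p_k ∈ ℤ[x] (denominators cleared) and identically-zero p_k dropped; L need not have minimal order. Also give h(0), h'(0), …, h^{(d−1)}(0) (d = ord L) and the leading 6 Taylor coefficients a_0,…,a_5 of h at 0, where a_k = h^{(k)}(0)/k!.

f: a_k = 4, 6, -9/2, 27/4, -405/32, 1701/64, …
g: a_k = 2, 0, -9, 0, 27/4, 0, …
Sym-product of L_f,L_g gives L₀ (≤ ord 2).
L = (63 + 216·x + 324·x^2) + (-12 - 36·x)·Dx + (4 + 24·x + 36·x^2)·Dx^2  (order 2).
h: a_k = 8, 12, -45, -81/2, 675/16, 1053/32, …
ICs: h(0) = 8, h′(0) = 12.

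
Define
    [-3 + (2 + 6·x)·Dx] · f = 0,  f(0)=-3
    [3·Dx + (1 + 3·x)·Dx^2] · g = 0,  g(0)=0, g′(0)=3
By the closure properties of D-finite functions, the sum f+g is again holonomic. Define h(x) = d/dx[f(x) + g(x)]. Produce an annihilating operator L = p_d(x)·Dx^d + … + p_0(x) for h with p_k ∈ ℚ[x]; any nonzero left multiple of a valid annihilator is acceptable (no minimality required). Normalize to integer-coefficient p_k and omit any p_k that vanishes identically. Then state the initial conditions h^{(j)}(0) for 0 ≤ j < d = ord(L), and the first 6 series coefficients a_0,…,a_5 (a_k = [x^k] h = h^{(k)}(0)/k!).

L = 9 + (15 + 45·x)·Dx + (2 + 12·x + 18·x^2)·Dx^2  (order 2).
h: a_k = -3/2, -9/4, 189/16, -1377/32, 36693/256, -235467/512, …
ICs: h(0) = -3/2, h′(0) = -9/4.

f: a_k = -3, -9/2, 27/8, -81/16, 1215/128, -5103/256, …
g: a_k = 0, 3, -9/2, 9, -81/4, 243/5, …
Sum ⇒ L₀ = lclm(L_f,L_g) in ℚ(x)⟨Dx⟩.
Differentiate: ansatz ord ≤ ord L₀ ⇒ L.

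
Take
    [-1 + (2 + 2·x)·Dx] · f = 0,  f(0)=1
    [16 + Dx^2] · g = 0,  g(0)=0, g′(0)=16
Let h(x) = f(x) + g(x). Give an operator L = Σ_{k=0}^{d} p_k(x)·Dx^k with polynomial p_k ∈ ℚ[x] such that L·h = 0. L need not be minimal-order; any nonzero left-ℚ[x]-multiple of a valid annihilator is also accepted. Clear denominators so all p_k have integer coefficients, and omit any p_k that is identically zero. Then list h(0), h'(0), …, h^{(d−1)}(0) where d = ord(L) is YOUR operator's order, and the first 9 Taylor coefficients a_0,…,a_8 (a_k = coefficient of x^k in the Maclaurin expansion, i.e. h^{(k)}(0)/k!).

L = (-1072 - 2048·x - 1024·x^2) + (2016 + 6112·x + 6144·x^2 + 2048·x^3)·Dx + (-67 - 128·x - 64·x^2)·Dx^2 + (126 + 382·x + 384·x^2 + 128·x^3)·Dx^3  (order 3).
h: a_k = 1, 33/2, -1/8, -2045/48, -5/128, 131177/3840, -21/1024, -8378213/645120, -429/32768, …
ICs: h(0) = 1, h′(0) = 33/2, h′′(0) = -1/4.

f: a_k = 1, 1/2, -1/8, 1/16, -5/128, 7/256, -21/1024, 33/2048, -429/32768, …
g: a_k = 0, 16, 0, -128/3, 0, 512/15, 0, -4096/315, 0, …
Weyl lclm of L_f,L_g ⇒ L₀ (ord ≤ 3).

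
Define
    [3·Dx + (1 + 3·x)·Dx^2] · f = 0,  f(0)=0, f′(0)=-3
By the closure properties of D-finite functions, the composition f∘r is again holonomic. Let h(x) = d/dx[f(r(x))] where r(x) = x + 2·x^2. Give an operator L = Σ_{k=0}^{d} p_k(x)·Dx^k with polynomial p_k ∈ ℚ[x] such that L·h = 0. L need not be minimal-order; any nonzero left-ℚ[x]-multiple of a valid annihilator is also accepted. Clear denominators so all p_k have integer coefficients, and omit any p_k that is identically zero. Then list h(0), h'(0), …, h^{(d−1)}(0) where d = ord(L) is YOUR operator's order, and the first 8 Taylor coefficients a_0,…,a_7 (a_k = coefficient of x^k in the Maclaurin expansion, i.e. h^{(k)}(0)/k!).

L = (-1 + 12·x + 24·x^2) + (1 + 7·x + 18·x^2 + 24·x^3)·Dx  (order 1).
h: a_k = -3, -3, 27, -63, 27, 297, -1053, 1377, …
ICs: h(0) = -3.

f: a_k = 0, -3, 9/2, -9, 81/4, -243/5, 243/2, -2187/7, …
L₀ from L_f via x↦r, Dx↦r'^{-1}Dx.
Derive L from L₀ (diff closure).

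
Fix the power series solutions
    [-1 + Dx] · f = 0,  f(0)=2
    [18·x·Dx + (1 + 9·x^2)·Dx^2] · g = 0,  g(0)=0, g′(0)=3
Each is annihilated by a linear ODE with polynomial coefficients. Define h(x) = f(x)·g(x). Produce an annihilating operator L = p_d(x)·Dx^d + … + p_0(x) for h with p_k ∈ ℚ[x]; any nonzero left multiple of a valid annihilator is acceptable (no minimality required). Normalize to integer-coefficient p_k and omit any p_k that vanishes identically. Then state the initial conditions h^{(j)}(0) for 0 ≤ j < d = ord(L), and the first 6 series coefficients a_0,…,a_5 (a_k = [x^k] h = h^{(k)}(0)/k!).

f: a_k = 2, 2, 1, 1/3, 1/12, 1/60, …
g: a_k = 0, 3, 0, -9, 0, 243/5, …
Product ⇒ symmetric product L₀, ord ≤ 2.
L = (1 - 18·x + 9·x^2) + (-2 + 18·x - 18·x^2)·Dx + (1 + 9·x^2)·Dx^2  (order 2).
h: a_k = 0, 6, 6, -15, -17, 1769/20, …
ICs: h(0) = 0, h′(0) = 6.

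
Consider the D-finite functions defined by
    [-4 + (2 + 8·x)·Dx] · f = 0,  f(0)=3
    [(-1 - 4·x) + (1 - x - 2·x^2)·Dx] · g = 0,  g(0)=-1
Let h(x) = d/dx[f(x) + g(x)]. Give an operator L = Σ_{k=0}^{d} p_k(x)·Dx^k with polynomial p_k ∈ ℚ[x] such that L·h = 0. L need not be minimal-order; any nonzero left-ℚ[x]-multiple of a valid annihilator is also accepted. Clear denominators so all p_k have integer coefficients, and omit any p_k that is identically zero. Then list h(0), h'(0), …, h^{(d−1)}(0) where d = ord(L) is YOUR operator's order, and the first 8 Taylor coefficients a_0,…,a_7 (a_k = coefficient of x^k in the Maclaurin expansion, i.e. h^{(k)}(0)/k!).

f: a_k = 3, 6, -6, 12, -30, 84, -252, 792, …
g: a_k = -1, -1, -3, -5, -11, -21, -43, -85, …
f+g: L₀ = lclm(L_f,L_g), ord ≤ 1+1.
Differentiate: ansatz ord ≤ ord L₀ ⇒ L.
L = (-66 - 300·x - 720·x^2 - 480·x^3 - 480·x^4) + (-9 - 180·x - 954·x^2 - 1872·x^3 - 1800·x^4 - 1440·x^5)·Dx + (4 + 33·x + 69·x^2 - 28·x^3 - 228·x^4 - 480·x^5 - 320·x^6)·Dx^2  (order 2).
h: a_k = 5, -18, 21, -164, 315, -1770, 4949, -21960, …
ICs: h(0) = 5, h′(0) = -18.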